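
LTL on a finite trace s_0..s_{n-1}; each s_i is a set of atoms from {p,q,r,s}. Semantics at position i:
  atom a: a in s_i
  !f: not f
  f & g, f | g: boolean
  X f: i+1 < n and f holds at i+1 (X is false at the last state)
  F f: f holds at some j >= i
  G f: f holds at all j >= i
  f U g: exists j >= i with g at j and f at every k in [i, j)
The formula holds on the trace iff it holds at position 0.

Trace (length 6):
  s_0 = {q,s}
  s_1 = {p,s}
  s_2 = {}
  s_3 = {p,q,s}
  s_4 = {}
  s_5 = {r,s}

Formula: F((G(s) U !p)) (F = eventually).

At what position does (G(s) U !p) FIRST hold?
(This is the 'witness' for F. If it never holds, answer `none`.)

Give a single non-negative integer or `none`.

s_0={q,s}: (G(s) U !p)=True G(s)=False s=True !p=True p=False
s_1={p,s}: (G(s) U !p)=False G(s)=False s=True !p=False p=True
s_2={}: (G(s) U !p)=True G(s)=False s=False !p=True p=False
s_3={p,q,s}: (G(s) U !p)=False G(s)=False s=True !p=False p=True
s_4={}: (G(s) U !p)=True G(s)=False s=False !p=True p=False
s_5={r,s}: (G(s) U !p)=True G(s)=True s=True !p=True p=False
F((G(s) U !p)) holds; first witness at position 0.

Answer: 0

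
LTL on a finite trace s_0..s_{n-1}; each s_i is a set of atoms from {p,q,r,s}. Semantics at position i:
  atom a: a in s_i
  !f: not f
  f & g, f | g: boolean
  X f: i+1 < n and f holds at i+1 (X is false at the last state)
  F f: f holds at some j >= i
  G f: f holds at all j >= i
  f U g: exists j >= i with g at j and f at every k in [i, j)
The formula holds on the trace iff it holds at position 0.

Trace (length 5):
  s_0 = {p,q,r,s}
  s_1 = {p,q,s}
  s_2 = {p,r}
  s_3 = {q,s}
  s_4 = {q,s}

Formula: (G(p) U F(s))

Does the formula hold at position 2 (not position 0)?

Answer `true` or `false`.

Answer: true

Derivation:
s_0={p,q,r,s}: (G(p) U F(s))=True G(p)=False p=True F(s)=True s=True
s_1={p,q,s}: (G(p) U F(s))=True G(p)=False p=True F(s)=True s=True
s_2={p,r}: (G(p) U F(s))=True G(p)=False p=True F(s)=True s=False
s_3={q,s}: (G(p) U F(s))=True G(p)=False p=False F(s)=True s=True
s_4={q,s}: (G(p) U F(s))=True G(p)=False p=False F(s)=True s=True
Evaluating at position 2: result = True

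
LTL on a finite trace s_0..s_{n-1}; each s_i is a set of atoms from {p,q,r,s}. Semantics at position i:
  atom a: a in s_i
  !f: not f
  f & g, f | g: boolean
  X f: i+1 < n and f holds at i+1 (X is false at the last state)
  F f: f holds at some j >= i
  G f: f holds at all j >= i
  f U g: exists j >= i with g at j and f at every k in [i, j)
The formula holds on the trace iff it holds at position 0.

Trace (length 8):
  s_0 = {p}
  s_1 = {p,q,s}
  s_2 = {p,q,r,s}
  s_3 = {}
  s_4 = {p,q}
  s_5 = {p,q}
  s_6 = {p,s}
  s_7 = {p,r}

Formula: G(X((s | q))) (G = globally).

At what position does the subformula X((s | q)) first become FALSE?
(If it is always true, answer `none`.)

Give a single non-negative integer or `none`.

s_0={p}: X((s | q))=True (s | q)=False s=False q=False
s_1={p,q,s}: X((s | q))=True (s | q)=True s=True q=True
s_2={p,q,r,s}: X((s | q))=False (s | q)=True s=True q=True
s_3={}: X((s | q))=True (s | q)=False s=False q=False
s_4={p,q}: X((s | q))=True (s | q)=True s=False q=True
s_5={p,q}: X((s | q))=True (s | q)=True s=False q=True
s_6={p,s}: X((s | q))=False (s | q)=True s=True q=False
s_7={p,r}: X((s | q))=False (s | q)=False s=False q=False
G(X((s | q))) holds globally = False
First violation at position 2.

Answer: 2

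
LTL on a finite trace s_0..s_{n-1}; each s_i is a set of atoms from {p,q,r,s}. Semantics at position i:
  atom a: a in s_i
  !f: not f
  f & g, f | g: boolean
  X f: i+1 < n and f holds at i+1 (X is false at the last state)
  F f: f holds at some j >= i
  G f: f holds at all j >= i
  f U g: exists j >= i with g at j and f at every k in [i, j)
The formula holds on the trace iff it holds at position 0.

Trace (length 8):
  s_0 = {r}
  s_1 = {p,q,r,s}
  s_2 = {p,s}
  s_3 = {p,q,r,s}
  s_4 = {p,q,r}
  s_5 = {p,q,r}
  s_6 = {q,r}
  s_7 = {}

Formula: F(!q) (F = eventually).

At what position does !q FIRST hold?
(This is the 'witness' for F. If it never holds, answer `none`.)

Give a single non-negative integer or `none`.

Answer: 0

Derivation:
s_0={r}: !q=True q=False
s_1={p,q,r,s}: !q=False q=True
s_2={p,s}: !q=True q=False
s_3={p,q,r,s}: !q=False q=True
s_4={p,q,r}: !q=False q=True
s_5={p,q,r}: !q=False q=True
s_6={q,r}: !q=False q=True
s_7={}: !q=True q=False
F(!q) holds; first witness at position 0.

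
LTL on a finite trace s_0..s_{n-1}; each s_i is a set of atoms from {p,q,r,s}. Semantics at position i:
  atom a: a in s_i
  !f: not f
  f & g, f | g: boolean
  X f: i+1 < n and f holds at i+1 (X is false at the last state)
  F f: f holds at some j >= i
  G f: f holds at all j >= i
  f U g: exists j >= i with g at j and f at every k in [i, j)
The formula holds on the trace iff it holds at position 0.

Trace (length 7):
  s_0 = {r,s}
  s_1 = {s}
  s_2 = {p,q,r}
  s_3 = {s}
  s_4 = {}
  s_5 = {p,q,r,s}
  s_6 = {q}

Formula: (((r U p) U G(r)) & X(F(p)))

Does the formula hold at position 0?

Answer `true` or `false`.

Answer: false

Derivation:
s_0={r,s}: (((r U p) U G(r)) & X(F(p)))=False ((r U p) U G(r))=False (r U p)=False r=True p=False G(r)=False X(F(p))=True F(p)=True
s_1={s}: (((r U p) U G(r)) & X(F(p)))=False ((r U p) U G(r))=False (r U p)=False r=False p=False G(r)=False X(F(p))=True F(p)=True
s_2={p,q,r}: (((r U p) U G(r)) & X(F(p)))=False ((r U p) U G(r))=False (r U p)=True r=True p=True G(r)=False X(F(p))=True F(p)=True
s_3={s}: (((r U p) U G(r)) & X(F(p)))=False ((r U p) U G(r))=False (r U p)=False r=False p=False G(r)=False X(F(p))=True F(p)=True
s_4={}: (((r U p) U G(r)) & X(F(p)))=False ((r U p) U G(r))=False (r U p)=False r=False p=False G(r)=False X(F(p))=True F(p)=True
s_5={p,q,r,s}: (((r U p) U G(r)) & X(F(p)))=False ((r U p) U G(r))=False (r U p)=True r=True p=True G(r)=False X(F(p))=False F(p)=True
s_6={q}: (((r U p) U G(r)) & X(F(p)))=False ((r U p) U G(r))=False (r U p)=False r=False p=False G(r)=False X(F(p))=False F(p)=False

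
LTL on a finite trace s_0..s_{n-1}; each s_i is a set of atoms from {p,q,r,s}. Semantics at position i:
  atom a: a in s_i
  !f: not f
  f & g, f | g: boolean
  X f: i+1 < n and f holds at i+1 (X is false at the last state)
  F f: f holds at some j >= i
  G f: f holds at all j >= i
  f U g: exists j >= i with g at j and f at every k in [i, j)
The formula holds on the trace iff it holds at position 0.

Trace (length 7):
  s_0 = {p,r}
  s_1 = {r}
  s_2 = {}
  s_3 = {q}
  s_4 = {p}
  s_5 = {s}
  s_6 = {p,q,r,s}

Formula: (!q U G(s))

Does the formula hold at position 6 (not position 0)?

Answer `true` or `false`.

s_0={p,r}: (!q U G(s))=False !q=True q=False G(s)=False s=False
s_1={r}: (!q U G(s))=False !q=True q=False G(s)=False s=False
s_2={}: (!q U G(s))=False !q=True q=False G(s)=False s=False
s_3={q}: (!q U G(s))=False !q=False q=True G(s)=False s=False
s_4={p}: (!q U G(s))=True !q=True q=False G(s)=False s=False
s_5={s}: (!q U G(s))=True !q=True q=False G(s)=True s=True
s_6={p,q,r,s}: (!q U G(s))=True !q=False q=True G(s)=True s=True
Evaluating at position 6: result = True

Answer: true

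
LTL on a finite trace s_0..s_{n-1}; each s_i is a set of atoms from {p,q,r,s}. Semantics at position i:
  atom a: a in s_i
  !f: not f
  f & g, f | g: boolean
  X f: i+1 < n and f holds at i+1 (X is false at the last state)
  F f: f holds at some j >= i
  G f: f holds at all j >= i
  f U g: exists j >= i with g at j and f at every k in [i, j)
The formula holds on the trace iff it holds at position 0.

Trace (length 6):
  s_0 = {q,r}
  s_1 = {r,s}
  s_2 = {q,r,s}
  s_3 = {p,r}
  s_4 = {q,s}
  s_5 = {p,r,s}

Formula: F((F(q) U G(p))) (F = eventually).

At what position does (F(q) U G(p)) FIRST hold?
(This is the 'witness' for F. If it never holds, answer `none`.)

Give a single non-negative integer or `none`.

s_0={q,r}: (F(q) U G(p))=True F(q)=True q=True G(p)=False p=False
s_1={r,s}: (F(q) U G(p))=True F(q)=True q=False G(p)=False p=False
s_2={q,r,s}: (F(q) U G(p))=True F(q)=True q=True G(p)=False p=False
s_3={p,r}: (F(q) U G(p))=True F(q)=True q=False G(p)=False p=True
s_4={q,s}: (F(q) U G(p))=True F(q)=True q=True G(p)=False p=False
s_5={p,r,s}: (F(q) U G(p))=True F(q)=False q=False G(p)=True p=True
F((F(q) U G(p))) holds; first witness at position 0.

Answer: 0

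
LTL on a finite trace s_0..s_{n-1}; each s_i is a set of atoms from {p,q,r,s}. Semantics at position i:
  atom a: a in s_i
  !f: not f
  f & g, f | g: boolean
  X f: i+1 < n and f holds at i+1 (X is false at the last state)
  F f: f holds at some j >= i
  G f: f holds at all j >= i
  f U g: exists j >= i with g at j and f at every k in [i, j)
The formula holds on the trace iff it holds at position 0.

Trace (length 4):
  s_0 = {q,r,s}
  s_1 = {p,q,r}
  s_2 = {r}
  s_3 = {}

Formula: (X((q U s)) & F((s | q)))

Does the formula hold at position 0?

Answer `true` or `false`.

Answer: false

Derivation:
s_0={q,r,s}: (X((q U s)) & F((s | q)))=False X((q U s))=False (q U s)=True q=True s=True F((s | q))=True (s | q)=True
s_1={p,q,r}: (X((q U s)) & F((s | q)))=False X((q U s))=False (q U s)=False q=True s=False F((s | q))=True (s | q)=True
s_2={r}: (X((q U s)) & F((s | q)))=False X((q U s))=False (q U s)=False q=False s=False F((s | q))=False (s | q)=False
s_3={}: (X((q U s)) & F((s | q)))=False X((q U s))=False (q U s)=False q=False s=False F((s | q))=False (s | q)=False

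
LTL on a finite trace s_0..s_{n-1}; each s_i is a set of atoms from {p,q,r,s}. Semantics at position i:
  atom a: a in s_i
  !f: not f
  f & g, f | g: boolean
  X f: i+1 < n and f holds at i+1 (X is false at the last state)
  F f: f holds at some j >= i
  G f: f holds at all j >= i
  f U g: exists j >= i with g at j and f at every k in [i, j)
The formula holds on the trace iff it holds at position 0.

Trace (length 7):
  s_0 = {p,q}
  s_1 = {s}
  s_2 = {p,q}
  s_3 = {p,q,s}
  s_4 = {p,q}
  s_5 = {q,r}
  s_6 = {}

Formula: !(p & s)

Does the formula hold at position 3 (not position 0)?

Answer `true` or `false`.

Answer: false

Derivation:
s_0={p,q}: !(p & s)=True (p & s)=False p=True s=False
s_1={s}: !(p & s)=True (p & s)=False p=False s=True
s_2={p,q}: !(p & s)=True (p & s)=False p=True s=False
s_3={p,q,s}: !(p & s)=False (p & s)=True p=True s=True
s_4={p,q}: !(p & s)=True (p & s)=False p=True s=False
s_5={q,r}: !(p & s)=True (p & s)=False p=False s=False
s_6={}: !(p & s)=True (p & s)=False p=False s=False
Evaluating at position 3: result = False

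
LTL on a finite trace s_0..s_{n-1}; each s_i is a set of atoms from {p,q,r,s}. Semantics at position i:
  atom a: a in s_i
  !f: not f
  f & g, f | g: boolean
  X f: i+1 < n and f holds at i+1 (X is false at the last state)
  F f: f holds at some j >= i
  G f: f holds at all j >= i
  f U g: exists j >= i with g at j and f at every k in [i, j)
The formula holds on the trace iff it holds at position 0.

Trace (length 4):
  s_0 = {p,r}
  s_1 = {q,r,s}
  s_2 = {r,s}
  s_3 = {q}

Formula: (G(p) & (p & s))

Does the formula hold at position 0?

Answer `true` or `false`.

Answer: false

Derivation:
s_0={p,r}: (G(p) & (p & s))=False G(p)=False p=True (p & s)=False s=False
s_1={q,r,s}: (G(p) & (p & s))=False G(p)=False p=False (p & s)=False s=True
s_2={r,s}: (G(p) & (p & s))=False G(p)=False p=False (p & s)=False s=True
s_3={q}: (G(p) & (p & s))=False G(p)=False p=False (p & s)=False s=False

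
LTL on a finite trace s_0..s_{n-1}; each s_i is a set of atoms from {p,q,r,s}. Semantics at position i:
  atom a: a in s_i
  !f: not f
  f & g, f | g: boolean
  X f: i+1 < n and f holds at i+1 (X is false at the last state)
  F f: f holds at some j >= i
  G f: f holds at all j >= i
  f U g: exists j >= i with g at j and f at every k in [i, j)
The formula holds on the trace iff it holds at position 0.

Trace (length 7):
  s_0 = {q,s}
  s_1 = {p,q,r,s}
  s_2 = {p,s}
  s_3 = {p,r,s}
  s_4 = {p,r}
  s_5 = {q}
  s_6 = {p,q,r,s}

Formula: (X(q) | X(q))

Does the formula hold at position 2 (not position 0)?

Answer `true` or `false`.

s_0={q,s}: (X(q) | X(q))=True X(q)=True q=True
s_1={p,q,r,s}: (X(q) | X(q))=False X(q)=False q=True
s_2={p,s}: (X(q) | X(q))=False X(q)=False q=False
s_3={p,r,s}: (X(q) | X(q))=False X(q)=False q=False
s_4={p,r}: (X(q) | X(q))=True X(q)=True q=False
s_5={q}: (X(q) | X(q))=True X(q)=True q=True
s_6={p,q,r,s}: (X(q) | X(q))=False X(q)=False q=True
Evaluating at position 2: result = False

Answer: false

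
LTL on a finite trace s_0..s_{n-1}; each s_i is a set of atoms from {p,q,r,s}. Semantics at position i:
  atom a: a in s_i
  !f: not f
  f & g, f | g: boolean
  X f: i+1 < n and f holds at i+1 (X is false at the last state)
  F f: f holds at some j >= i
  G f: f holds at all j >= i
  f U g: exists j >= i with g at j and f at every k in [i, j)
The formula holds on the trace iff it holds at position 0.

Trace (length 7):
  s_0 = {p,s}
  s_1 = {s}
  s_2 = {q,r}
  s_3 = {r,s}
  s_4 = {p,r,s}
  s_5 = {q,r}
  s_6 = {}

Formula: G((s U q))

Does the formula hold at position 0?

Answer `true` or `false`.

Answer: false

Derivation:
s_0={p,s}: G((s U q))=False (s U q)=True s=True q=False
s_1={s}: G((s U q))=False (s U q)=True s=True q=False
s_2={q,r}: G((s U q))=False (s U q)=True s=False q=True
s_3={r,s}: G((s U q))=False (s U q)=True s=True q=False
s_4={p,r,s}: G((s U q))=False (s U q)=True s=True q=False
s_5={q,r}: G((s U q))=False (s U q)=True s=False q=True
s_6={}: G((s U q))=False (s U q)=False s=False q=False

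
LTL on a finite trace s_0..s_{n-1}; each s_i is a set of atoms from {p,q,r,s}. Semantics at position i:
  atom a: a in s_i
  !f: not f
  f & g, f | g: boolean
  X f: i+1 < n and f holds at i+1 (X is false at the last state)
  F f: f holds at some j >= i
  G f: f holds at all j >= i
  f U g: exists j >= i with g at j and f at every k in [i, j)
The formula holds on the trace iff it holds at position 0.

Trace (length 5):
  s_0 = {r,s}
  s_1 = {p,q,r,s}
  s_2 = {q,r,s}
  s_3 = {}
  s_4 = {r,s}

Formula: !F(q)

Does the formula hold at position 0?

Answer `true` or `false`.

s_0={r,s}: !F(q)=False F(q)=True q=False
s_1={p,q,r,s}: !F(q)=False F(q)=True q=True
s_2={q,r,s}: !F(q)=False F(q)=True q=True
s_3={}: !F(q)=True F(q)=False q=False
s_4={r,s}: !F(q)=True F(q)=False q=False

Answer: false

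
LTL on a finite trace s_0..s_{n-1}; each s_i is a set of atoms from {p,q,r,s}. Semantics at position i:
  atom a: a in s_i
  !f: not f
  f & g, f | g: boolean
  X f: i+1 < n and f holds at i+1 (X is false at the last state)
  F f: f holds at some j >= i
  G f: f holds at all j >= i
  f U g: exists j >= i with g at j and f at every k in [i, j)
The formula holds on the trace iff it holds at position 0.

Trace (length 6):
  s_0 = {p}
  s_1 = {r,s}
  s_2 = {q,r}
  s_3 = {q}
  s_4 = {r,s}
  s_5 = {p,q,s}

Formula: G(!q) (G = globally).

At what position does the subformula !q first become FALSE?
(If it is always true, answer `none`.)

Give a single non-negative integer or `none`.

s_0={p}: !q=True q=False
s_1={r,s}: !q=True q=False
s_2={q,r}: !q=False q=True
s_3={q}: !q=False q=True
s_4={r,s}: !q=True q=False
s_5={p,q,s}: !q=False q=True
G(!q) holds globally = False
First violation at position 2.

Answer: 2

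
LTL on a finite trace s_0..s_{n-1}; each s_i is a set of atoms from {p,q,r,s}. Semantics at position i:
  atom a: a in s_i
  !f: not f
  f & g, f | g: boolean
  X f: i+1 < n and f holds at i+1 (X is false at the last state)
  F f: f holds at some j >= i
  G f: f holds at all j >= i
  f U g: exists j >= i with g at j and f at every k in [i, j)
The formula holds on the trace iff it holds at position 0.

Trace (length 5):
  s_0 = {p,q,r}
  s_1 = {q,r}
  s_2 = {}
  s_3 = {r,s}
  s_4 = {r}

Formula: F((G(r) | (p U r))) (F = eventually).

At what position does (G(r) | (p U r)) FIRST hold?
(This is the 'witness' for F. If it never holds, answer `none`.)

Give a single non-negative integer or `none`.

s_0={p,q,r}: (G(r) | (p U r))=True G(r)=False r=True (p U r)=True p=True
s_1={q,r}: (G(r) | (p U r))=True G(r)=False r=True (p U r)=True p=False
s_2={}: (G(r) | (p U r))=False G(r)=False r=False (p U r)=False p=False
s_3={r,s}: (G(r) | (p U r))=True G(r)=True r=True (p U r)=True p=False
s_4={r}: (G(r) | (p U r))=True G(r)=True r=True (p U r)=True p=False
F((G(r) | (p U r))) holds; first witness at position 0.

Answer: 0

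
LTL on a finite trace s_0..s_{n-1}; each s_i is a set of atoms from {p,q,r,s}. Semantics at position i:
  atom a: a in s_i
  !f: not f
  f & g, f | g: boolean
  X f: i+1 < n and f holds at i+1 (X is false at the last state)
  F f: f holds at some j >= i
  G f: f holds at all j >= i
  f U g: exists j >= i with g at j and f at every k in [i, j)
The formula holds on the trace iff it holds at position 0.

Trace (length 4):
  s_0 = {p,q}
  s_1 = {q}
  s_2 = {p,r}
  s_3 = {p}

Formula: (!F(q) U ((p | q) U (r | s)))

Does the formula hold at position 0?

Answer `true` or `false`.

s_0={p,q}: (!F(q) U ((p | q) U (r | s)))=True !F(q)=False F(q)=True q=True ((p | q) U (r | s))=True (p | q)=True p=True (r | s)=False r=False s=False
s_1={q}: (!F(q) U ((p | q) U (r | s)))=True !F(q)=False F(q)=True q=True ((p | q) U (r | s))=True (p | q)=True p=False (r | s)=False r=False s=False
s_2={p,r}: (!F(q) U ((p | q) U (r | s)))=True !F(q)=True F(q)=False q=False ((p | q) U (r | s))=True (p | q)=True p=True (r | s)=True r=True s=False
s_3={p}: (!F(q) U ((p | q) U (r | s)))=False !F(q)=True F(q)=False q=False ((p | q) U (r | s))=False (p | q)=True p=True (r | s)=False r=False s=False

Answer: true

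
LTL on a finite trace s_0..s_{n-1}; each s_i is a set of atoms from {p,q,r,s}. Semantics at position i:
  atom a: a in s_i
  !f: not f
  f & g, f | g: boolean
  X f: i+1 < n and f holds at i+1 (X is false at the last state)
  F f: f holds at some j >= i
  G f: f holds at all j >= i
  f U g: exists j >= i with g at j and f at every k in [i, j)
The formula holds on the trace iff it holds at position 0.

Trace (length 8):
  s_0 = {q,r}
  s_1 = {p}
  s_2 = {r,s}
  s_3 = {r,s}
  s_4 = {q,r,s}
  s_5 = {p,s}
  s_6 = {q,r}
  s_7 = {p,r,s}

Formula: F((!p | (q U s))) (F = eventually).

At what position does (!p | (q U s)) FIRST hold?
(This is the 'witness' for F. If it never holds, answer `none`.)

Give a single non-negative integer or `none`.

s_0={q,r}: (!p | (q U s))=True !p=True p=False (q U s)=False q=True s=False
s_1={p}: (!p | (q U s))=False !p=False p=True (q U s)=False q=False s=False
s_2={r,s}: (!p | (q U s))=True !p=True p=False (q U s)=True q=False s=True
s_3={r,s}: (!p | (q U s))=True !p=True p=False (q U s)=True q=False s=True
s_4={q,r,s}: (!p | (q U s))=True !p=True p=False (q U s)=True q=True s=True
s_5={p,s}: (!p | (q U s))=True !p=False p=True (q U s)=True q=False s=True
s_6={q,r}: (!p | (q U s))=True !p=True p=False (q U s)=True q=True s=False
s_7={p,r,s}: (!p | (q U s))=True !p=False p=True (q U s)=True q=False s=True
F((!p | (q U s))) holds; first witness at position 0.

Answer: 0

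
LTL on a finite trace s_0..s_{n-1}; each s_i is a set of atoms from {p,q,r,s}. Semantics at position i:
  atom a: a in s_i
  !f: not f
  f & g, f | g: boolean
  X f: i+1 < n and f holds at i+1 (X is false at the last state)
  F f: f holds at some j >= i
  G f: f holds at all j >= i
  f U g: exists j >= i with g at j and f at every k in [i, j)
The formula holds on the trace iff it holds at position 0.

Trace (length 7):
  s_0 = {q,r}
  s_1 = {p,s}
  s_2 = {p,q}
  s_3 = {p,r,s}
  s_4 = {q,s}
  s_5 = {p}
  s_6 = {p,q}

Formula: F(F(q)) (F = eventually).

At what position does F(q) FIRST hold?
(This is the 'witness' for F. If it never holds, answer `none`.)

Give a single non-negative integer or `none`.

s_0={q,r}: F(q)=True q=True
s_1={p,s}: F(q)=True q=False
s_2={p,q}: F(q)=True q=True
s_3={p,r,s}: F(q)=True q=False
s_4={q,s}: F(q)=True q=True
s_5={p}: F(q)=True q=False
s_6={p,q}: F(q)=True q=True
F(F(q)) holds; first witness at position 0.

Answer: 0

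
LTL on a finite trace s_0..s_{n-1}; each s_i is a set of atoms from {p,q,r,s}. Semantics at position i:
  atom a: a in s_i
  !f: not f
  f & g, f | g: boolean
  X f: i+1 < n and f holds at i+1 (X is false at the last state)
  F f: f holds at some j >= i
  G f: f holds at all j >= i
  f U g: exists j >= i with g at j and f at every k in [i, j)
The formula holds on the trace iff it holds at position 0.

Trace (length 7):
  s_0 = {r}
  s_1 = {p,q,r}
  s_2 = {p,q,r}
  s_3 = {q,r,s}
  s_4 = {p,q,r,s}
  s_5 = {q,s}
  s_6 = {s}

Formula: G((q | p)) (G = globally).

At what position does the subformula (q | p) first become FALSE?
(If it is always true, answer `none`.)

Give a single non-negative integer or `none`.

Answer: 0

Derivation:
s_0={r}: (q | p)=False q=False p=False
s_1={p,q,r}: (q | p)=True q=True p=True
s_2={p,q,r}: (q | p)=True q=True p=True
s_3={q,r,s}: (q | p)=True q=True p=False
s_4={p,q,r,s}: (q | p)=True q=True p=True
s_5={q,s}: (q | p)=True q=True p=False
s_6={s}: (q | p)=False q=False p=False
G((q | p)) holds globally = False
First violation at position 0.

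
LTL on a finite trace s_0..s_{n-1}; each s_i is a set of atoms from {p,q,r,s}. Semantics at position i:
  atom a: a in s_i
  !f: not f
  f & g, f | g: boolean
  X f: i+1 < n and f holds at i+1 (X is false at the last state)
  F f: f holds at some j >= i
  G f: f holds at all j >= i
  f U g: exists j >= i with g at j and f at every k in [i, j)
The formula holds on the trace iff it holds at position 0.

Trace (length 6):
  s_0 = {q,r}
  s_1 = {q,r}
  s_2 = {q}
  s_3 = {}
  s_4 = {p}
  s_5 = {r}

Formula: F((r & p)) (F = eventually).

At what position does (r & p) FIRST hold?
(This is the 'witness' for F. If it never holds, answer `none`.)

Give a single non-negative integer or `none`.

s_0={q,r}: (r & p)=False r=True p=False
s_1={q,r}: (r & p)=False r=True p=False
s_2={q}: (r & p)=False r=False p=False
s_3={}: (r & p)=False r=False p=False
s_4={p}: (r & p)=False r=False p=True
s_5={r}: (r & p)=False r=True p=False
F((r & p)) does not hold (no witness exists).

Answer: none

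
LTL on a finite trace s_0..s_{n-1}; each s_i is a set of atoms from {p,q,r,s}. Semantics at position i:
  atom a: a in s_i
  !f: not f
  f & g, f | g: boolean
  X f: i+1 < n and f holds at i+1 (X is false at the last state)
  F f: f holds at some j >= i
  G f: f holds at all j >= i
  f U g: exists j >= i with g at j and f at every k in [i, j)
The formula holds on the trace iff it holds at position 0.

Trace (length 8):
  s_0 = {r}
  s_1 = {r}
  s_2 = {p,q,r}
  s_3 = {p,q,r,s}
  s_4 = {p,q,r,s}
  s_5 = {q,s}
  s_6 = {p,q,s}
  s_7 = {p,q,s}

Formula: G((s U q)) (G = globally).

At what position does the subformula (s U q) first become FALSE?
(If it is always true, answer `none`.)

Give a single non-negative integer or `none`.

s_0={r}: (s U q)=False s=False q=False
s_1={r}: (s U q)=False s=False q=False
s_2={p,q,r}: (s U q)=True s=False q=True
s_3={p,q,r,s}: (s U q)=True s=True q=True
s_4={p,q,r,s}: (s U q)=True s=True q=True
s_5={q,s}: (s U q)=True s=True q=True
s_6={p,q,s}: (s U q)=True s=True q=True
s_7={p,q,s}: (s U q)=True s=True q=True
G((s U q)) holds globally = False
First violation at position 0.

Answer: 0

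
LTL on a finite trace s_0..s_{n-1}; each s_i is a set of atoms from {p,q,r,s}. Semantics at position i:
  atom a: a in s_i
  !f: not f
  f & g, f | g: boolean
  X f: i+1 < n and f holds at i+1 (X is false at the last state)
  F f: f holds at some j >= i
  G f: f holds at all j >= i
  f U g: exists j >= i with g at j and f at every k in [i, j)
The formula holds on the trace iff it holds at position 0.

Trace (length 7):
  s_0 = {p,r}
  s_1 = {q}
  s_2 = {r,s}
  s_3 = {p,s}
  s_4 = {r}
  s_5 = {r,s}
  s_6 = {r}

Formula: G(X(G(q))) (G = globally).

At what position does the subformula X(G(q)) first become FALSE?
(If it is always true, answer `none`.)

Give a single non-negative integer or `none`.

Answer: 0

Derivation:
s_0={p,r}: X(G(q))=False G(q)=False q=False
s_1={q}: X(G(q))=False G(q)=False q=True
s_2={r,s}: X(G(q))=False G(q)=False q=False
s_3={p,s}: X(G(q))=False G(q)=False q=False
s_4={r}: X(G(q))=False G(q)=False q=False
s_5={r,s}: X(G(q))=False G(q)=False q=False
s_6={r}: X(G(q))=False G(q)=False q=False
G(X(G(q))) holds globally = False
First violation at position 0.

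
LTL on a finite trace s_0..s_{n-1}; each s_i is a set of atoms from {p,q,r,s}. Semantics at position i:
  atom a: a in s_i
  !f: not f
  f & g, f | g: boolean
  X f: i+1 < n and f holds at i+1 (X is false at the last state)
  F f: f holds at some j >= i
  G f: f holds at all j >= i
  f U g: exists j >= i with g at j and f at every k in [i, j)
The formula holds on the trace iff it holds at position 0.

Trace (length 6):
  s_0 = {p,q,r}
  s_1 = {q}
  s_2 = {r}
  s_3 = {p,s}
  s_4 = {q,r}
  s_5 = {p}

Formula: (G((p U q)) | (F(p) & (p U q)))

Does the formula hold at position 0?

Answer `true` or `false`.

Answer: true

Derivation:
s_0={p,q,r}: (G((p U q)) | (F(p) & (p U q)))=True G((p U q))=False (p U q)=True p=True q=True (F(p) & (p U q))=True F(p)=True
s_1={q}: (G((p U q)) | (F(p) & (p U q)))=True G((p U q))=False (p U q)=True p=False q=True (F(p) & (p U q))=True F(p)=True
s_2={r}: (G((p U q)) | (F(p) & (p U q)))=False G((p U q))=False (p U q)=False p=False q=False (F(p) & (p U q))=False F(p)=True
s_3={p,s}: (G((p U q)) | (F(p) & (p U q)))=True G((p U q))=False (p U q)=True p=True q=False (F(p) & (p U q))=True F(p)=True
s_4={q,r}: (G((p U q)) | (F(p) & (p U q)))=True G((p U q))=False (p U q)=True p=False q=True (F(p) & (p U q))=True F(p)=True
s_5={p}: (G((p U q)) | (F(p) & (p U q)))=False G((p U q))=False (p U q)=False p=True q=False (F(p) & (p U q))=False F(p)=True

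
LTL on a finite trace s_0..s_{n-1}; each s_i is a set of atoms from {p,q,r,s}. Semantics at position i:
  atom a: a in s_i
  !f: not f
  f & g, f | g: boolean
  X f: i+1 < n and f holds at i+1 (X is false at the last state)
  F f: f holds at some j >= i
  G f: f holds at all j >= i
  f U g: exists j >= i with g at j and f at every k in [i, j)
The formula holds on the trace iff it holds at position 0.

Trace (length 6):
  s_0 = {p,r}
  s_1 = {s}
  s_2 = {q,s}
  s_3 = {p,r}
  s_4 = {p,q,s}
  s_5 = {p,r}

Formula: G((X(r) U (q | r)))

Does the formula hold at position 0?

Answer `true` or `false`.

s_0={p,r}: G((X(r) U (q | r)))=False (X(r) U (q | r))=True X(r)=False r=True (q | r)=True q=False
s_1={s}: G((X(r) U (q | r)))=False (X(r) U (q | r))=False X(r)=False r=False (q | r)=False q=False
s_2={q,s}: G((X(r) U (q | r)))=True (X(r) U (q | r))=True X(r)=True r=False (q | r)=True q=True
s_3={p,r}: G((X(r) U (q | r)))=True (X(r) U (q | r))=True X(r)=False r=True (q | r)=True q=False
s_4={p,q,s}: G((X(r) U (q | r)))=True (X(r) U (q | r))=True X(r)=True r=False (q | r)=True q=True
s_5={p,r}: G((X(r) U (q | r)))=True (X(r) U (q | r))=True X(r)=False r=True (q | r)=True q=False

Answer: false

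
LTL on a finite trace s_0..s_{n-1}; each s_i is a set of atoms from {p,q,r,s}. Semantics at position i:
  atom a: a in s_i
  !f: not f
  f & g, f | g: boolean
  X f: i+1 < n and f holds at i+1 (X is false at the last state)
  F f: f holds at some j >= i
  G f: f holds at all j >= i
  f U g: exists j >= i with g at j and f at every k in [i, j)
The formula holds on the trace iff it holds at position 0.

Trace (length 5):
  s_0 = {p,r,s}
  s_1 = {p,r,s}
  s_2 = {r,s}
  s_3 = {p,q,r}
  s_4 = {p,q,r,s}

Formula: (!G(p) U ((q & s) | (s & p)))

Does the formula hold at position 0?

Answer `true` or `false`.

s_0={p,r,s}: (!G(p) U ((q & s) | (s & p)))=True !G(p)=True G(p)=False p=True ((q & s) | (s & p))=True (q & s)=False q=False s=True (s & p)=True
s_1={p,r,s}: (!G(p) U ((q & s) | (s & p)))=True !G(p)=True G(p)=False p=True ((q & s) | (s & p))=True (q & s)=False q=False s=True (s & p)=True
s_2={r,s}: (!G(p) U ((q & s) | (s & p)))=False !G(p)=True G(p)=False p=False ((q & s) | (s & p))=False (q & s)=False q=False s=True (s & p)=False
s_3={p,q,r}: (!G(p) U ((q & s) | (s & p)))=False !G(p)=False G(p)=True p=True ((q & s) | (s & p))=False (q & s)=False q=True s=False (s & p)=False
s_4={p,q,r,s}: (!G(p) U ((q & s) | (s & p)))=True !G(p)=False G(p)=True p=True ((q & s) | (s & p))=True (q & s)=True q=True s=True (s & p)=True

Answer: true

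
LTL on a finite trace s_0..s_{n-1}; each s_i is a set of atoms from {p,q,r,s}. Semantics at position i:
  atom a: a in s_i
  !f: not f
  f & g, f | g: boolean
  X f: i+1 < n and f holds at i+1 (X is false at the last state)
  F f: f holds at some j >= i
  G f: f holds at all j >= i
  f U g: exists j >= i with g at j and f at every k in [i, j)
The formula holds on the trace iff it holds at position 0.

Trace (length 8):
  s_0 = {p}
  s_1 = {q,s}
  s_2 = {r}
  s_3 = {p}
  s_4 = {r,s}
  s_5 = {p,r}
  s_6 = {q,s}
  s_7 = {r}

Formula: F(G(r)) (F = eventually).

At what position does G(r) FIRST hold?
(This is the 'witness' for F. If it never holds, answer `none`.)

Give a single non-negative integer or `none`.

Answer: 7

Derivation:
s_0={p}: G(r)=False r=False
s_1={q,s}: G(r)=False r=False
s_2={r}: G(r)=False r=True
s_3={p}: G(r)=False r=False
s_4={r,s}: G(r)=False r=True
s_5={p,r}: G(r)=False r=True
s_6={q,s}: G(r)=False r=False
s_7={r}: G(r)=True r=True
F(G(r)) holds; first witness at position 7.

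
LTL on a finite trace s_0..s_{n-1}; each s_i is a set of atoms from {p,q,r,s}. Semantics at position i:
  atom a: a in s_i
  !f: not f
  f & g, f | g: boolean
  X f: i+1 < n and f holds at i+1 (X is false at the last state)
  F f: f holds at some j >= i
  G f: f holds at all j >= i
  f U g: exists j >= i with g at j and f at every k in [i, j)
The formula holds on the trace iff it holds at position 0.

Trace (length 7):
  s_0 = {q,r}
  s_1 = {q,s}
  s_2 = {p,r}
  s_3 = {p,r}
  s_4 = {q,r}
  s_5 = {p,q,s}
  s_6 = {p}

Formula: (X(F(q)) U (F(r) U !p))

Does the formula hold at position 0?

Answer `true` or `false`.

s_0={q,r}: (X(F(q)) U (F(r) U !p))=True X(F(q))=True F(q)=True q=True (F(r) U !p)=True F(r)=True r=True !p=True p=False
s_1={q,s}: (X(F(q)) U (F(r) U !p))=True X(F(q))=True F(q)=True q=True (F(r) U !p)=True F(r)=True r=False !p=True p=False
s_2={p,r}: (X(F(q)) U (F(r) U !p))=True X(F(q))=True F(q)=True q=False (F(r) U !p)=True F(r)=True r=True !p=False p=True
s_3={p,r}: (X(F(q)) U (F(r) U !p))=True X(F(q))=True F(q)=True q=False (F(r) U !p)=True F(r)=True r=True !p=False p=True
s_4={q,r}: (X(F(q)) U (F(r) U !p))=True X(F(q))=True F(q)=True q=True (F(r) U !p)=True F(r)=True r=True !p=True p=False
s_5={p,q,s}: (X(F(q)) U (F(r) U !p))=False X(F(q))=False F(q)=True q=True (F(r) U !p)=False F(r)=False r=False !p=False p=True
s_6={p}: (X(F(q)) U (F(r) U !p))=False X(F(q))=False F(q)=False q=False (F(r) U !p)=False F(r)=False r=False !p=False p=True

Answer: true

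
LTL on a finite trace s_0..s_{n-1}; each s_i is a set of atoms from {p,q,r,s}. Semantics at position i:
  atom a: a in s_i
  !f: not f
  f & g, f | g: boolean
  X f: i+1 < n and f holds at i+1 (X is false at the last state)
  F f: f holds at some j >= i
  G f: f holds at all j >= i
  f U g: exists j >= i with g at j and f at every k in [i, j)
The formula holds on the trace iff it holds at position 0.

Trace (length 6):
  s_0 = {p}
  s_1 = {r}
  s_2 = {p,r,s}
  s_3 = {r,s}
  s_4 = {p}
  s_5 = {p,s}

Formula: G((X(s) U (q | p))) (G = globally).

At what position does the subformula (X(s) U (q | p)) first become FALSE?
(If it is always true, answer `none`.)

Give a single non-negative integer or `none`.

s_0={p}: (X(s) U (q | p))=True X(s)=False s=False (q | p)=True q=False p=True
s_1={r}: (X(s) U (q | p))=True X(s)=True s=False (q | p)=False q=False p=False
s_2={p,r,s}: (X(s) U (q | p))=True X(s)=True s=True (q | p)=True q=False p=True
s_3={r,s}: (X(s) U (q | p))=False X(s)=False s=True (q | p)=False q=False p=False
s_4={p}: (X(s) U (q | p))=True X(s)=True s=False (q | p)=True q=False p=True
s_5={p,s}: (X(s) U (q | p))=True X(s)=False s=True (q | p)=True q=False p=True
G((X(s) U (q | p))) holds globally = False
First violation at position 3.

Answer: 3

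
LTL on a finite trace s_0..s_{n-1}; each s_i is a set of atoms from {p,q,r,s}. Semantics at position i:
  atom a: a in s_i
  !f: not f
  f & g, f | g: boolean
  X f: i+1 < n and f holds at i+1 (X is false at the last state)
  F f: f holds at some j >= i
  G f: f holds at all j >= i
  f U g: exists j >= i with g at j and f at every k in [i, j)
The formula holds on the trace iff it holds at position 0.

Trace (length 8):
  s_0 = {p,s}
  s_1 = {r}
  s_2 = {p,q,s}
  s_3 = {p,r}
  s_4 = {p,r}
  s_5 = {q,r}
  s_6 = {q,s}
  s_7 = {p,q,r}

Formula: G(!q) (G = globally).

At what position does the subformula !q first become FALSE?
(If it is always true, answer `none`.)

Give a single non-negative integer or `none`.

s_0={p,s}: !q=True q=False
s_1={r}: !q=True q=False
s_2={p,q,s}: !q=False q=True
s_3={p,r}: !q=True q=False
s_4={p,r}: !q=True q=False
s_5={q,r}: !q=False q=True
s_6={q,s}: !q=False q=True
s_7={p,q,r}: !q=False q=True
G(!q) holds globally = False
First violation at position 2.

Answer: 2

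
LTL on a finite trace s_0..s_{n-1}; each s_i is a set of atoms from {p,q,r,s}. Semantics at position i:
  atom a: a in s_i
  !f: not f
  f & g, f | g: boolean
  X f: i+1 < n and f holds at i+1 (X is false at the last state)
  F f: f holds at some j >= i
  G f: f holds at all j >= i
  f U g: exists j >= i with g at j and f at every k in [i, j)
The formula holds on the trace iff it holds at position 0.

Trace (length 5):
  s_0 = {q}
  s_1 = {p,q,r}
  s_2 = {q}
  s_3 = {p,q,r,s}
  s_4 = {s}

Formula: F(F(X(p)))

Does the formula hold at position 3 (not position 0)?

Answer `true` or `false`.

Answer: false

Derivation:
s_0={q}: F(F(X(p)))=True F(X(p))=True X(p)=True p=False
s_1={p,q,r}: F(F(X(p)))=True F(X(p))=True X(p)=False p=True
s_2={q}: F(F(X(p)))=True F(X(p))=True X(p)=True p=False
s_3={p,q,r,s}: F(F(X(p)))=False F(X(p))=False X(p)=False p=True
s_4={s}: F(F(X(p)))=False F(X(p))=False X(p)=False p=False
Evaluating at position 3: result = False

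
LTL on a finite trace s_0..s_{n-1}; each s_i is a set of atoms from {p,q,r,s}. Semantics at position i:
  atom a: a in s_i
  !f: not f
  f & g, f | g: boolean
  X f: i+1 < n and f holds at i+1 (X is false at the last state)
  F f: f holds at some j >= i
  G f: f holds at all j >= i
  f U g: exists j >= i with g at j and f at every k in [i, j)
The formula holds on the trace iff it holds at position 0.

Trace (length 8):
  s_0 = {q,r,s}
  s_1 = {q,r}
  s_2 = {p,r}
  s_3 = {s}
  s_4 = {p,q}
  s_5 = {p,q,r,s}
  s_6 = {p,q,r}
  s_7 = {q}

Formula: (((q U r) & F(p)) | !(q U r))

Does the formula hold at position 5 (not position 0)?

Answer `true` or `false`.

s_0={q,r,s}: (((q U r) & F(p)) | !(q U r))=True ((q U r) & F(p))=True (q U r)=True q=True r=True F(p)=True p=False !(q U r)=False
s_1={q,r}: (((q U r) & F(p)) | !(q U r))=True ((q U r) & F(p))=True (q U r)=True q=True r=True F(p)=True p=False !(q U r)=False
s_2={p,r}: (((q U r) & F(p)) | !(q U r))=True ((q U r) & F(p))=True (q U r)=True q=False r=True F(p)=True p=True !(q U r)=False
s_3={s}: (((q U r) & F(p)) | !(q U r))=True ((q U r) & F(p))=False (q U r)=False q=False r=False F(p)=True p=False !(q U r)=True
s_4={p,q}: (((q U r) & F(p)) | !(q U r))=True ((q U r) & F(p))=True (q U r)=True q=True r=False F(p)=True p=True !(q U r)=False
s_5={p,q,r,s}: (((q U r) & F(p)) | !(q U r))=True ((q U r) & F(p))=True (q U r)=True q=True r=True F(p)=True p=True !(q U r)=False
s_6={p,q,r}: (((q U r) & F(p)) | !(q U r))=True ((q U r) & F(p))=True (q U r)=True q=True r=True F(p)=True p=True !(q U r)=False
s_7={q}: (((q U r) & F(p)) | !(q U r))=True ((q U r) & F(p))=False (q U r)=False q=True r=False F(p)=False p=False !(q U r)=True
Evaluating at position 5: result = True

Answer: true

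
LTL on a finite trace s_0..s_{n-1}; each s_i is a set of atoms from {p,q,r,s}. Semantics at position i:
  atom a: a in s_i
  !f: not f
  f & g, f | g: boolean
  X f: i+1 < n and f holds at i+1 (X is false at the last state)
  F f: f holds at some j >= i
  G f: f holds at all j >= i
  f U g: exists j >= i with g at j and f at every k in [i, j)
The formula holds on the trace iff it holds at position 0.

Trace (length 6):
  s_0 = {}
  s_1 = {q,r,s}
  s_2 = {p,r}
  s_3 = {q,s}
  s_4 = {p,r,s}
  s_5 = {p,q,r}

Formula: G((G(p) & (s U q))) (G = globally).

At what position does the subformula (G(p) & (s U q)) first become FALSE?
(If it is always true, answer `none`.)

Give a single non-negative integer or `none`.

s_0={}: (G(p) & (s U q))=False G(p)=False p=False (s U q)=False s=False q=False
s_1={q,r,s}: (G(p) & (s U q))=False G(p)=False p=False (s U q)=True s=True q=True
s_2={p,r}: (G(p) & (s U q))=False G(p)=False p=True (s U q)=False s=False q=False
s_3={q,s}: (G(p) & (s U q))=False G(p)=False p=False (s U q)=True s=True q=True
s_4={p,r,s}: (G(p) & (s U q))=True G(p)=True p=True (s U q)=True s=True q=False
s_5={p,q,r}: (G(p) & (s U q))=True G(p)=True p=True (s U q)=True s=False q=True
G((G(p) & (s U q))) holds globally = False
First violation at position 0.

Answer: 0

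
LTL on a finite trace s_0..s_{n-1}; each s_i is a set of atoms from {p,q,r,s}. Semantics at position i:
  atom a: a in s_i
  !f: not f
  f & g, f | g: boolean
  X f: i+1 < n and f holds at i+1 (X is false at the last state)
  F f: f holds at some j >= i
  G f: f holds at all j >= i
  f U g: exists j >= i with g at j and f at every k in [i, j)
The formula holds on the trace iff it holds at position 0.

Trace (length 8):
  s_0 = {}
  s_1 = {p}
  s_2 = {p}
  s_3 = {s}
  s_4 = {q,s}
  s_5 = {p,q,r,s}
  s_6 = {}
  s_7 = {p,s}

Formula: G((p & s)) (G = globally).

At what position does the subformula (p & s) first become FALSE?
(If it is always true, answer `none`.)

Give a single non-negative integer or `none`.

Answer: 0

Derivation:
s_0={}: (p & s)=False p=False s=False
s_1={p}: (p & s)=False p=True s=False
s_2={p}: (p & s)=False p=True s=False
s_3={s}: (p & s)=False p=False s=True
s_4={q,s}: (p & s)=False p=False s=True
s_5={p,q,r,s}: (p & s)=True p=True s=True
s_6={}: (p & s)=False p=False s=False
s_7={p,s}: (p & s)=True p=True s=True
G((p & s)) holds globally = False
First violation at position 0.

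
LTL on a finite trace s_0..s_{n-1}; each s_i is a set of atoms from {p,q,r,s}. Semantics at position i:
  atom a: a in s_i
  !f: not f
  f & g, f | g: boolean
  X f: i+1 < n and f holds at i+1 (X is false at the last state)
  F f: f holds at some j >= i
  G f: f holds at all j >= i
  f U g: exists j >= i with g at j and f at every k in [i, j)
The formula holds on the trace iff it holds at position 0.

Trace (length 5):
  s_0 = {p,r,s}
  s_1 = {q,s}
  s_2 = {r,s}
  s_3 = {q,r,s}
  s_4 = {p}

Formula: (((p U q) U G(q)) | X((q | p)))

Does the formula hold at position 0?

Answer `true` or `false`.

Answer: true

Derivation:
s_0={p,r,s}: (((p U q) U G(q)) | X((q | p)))=True ((p U q) U G(q))=False (p U q)=True p=True q=False G(q)=False X((q | p))=True (q | p)=True
s_1={q,s}: (((p U q) U G(q)) | X((q | p)))=False ((p U q) U G(q))=False (p U q)=True p=False q=True G(q)=False X((q | p))=False (q | p)=True
s_2={r,s}: (((p U q) U G(q)) | X((q | p)))=True ((p U q) U G(q))=False (p U q)=False p=False q=False G(q)=False X((q | p))=True (q | p)=False
s_3={q,r,s}: (((p U q) U G(q)) | X((q | p)))=True ((p U q) U G(q))=False (p U q)=True p=False q=True G(q)=False X((q | p))=True (q | p)=True
s_4={p}: (((p U q) U G(q)) | X((q | p)))=False ((p U q) U G(q))=False (p U q)=False p=True q=False G(q)=False X((q | p))=False (q | p)=True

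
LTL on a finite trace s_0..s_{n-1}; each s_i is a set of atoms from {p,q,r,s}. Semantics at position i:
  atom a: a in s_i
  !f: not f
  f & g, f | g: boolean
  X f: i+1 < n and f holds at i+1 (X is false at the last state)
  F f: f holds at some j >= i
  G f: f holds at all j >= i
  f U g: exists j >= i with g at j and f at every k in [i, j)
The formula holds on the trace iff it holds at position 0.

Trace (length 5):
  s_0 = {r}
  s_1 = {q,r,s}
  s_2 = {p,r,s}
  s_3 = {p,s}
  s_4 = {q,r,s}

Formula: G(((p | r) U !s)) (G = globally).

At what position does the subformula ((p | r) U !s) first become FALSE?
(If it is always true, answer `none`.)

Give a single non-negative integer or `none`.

Answer: 1

Derivation:
s_0={r}: ((p | r) U !s)=True (p | r)=True p=False r=True !s=True s=False
s_1={q,r,s}: ((p | r) U !s)=False (p | r)=True p=False r=True !s=False s=True
s_2={p,r,s}: ((p | r) U !s)=False (p | r)=True p=True r=True !s=False s=True
s_3={p,s}: ((p | r) U !s)=False (p | r)=True p=True r=False !s=False s=True
s_4={q,r,s}: ((p | r) U !s)=False (p | r)=True p=False r=True !s=False s=True
G(((p | r) U !s)) holds globally = False
First violation at position 1.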